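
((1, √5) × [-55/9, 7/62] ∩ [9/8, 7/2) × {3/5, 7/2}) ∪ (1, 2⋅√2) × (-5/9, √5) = (1, 2⋅√2) × (-5/9, √5)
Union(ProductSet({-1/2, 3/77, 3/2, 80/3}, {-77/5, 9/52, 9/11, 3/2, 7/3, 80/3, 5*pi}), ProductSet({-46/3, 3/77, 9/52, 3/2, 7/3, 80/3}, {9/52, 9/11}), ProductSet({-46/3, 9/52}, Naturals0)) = Union(ProductSet({-46/3, 9/52}, Naturals0), ProductSet({-1/2, 3/77, 3/2, 80/3}, {-77/5, 9/52, 9/11, 3/2, 7/3, 80/3, 5*pi}), ProductSet({-46/3, 3/77, 9/52, 3/2, 7/3, 80/3}, {9/52, 9/11}))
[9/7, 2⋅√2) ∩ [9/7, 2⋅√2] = [9/7, 2⋅√2)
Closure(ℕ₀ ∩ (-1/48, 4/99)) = {0}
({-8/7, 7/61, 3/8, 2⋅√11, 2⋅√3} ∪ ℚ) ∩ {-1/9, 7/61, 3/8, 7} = {-1/9, 7/61, 3/8, 7}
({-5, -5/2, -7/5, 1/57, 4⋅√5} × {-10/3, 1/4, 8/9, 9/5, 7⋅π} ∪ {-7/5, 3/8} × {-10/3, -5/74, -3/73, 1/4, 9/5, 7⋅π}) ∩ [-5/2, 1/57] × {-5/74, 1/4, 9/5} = ({-7/5} × {-5/74, 1/4, 9/5}) ∪ ({-5/2, -7/5, 1/57} × {1/4, 9/5})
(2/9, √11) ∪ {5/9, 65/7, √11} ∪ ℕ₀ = ℕ₀ ∪ (2/9, √11] ∪ {65/7}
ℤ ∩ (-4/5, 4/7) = {0}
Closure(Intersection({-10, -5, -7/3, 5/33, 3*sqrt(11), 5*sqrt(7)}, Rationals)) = {-10, -5, -7/3, 5/33}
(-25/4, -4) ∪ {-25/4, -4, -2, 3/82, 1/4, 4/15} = [-25/4, -4] ∪ {-2, 3/82, 1/4, 4/15}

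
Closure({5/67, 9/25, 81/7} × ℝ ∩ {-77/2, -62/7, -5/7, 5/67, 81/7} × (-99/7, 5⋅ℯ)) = {5/67, 81/7} × [-99/7, 5⋅ℯ]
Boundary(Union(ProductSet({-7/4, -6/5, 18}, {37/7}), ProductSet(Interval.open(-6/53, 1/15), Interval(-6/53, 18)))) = Union(ProductSet({-6/53, 1/15}, Interval(-6/53, 18)), ProductSet({-7/4, -6/5, 18}, {37/7}), ProductSet(Interval(-6/53, 1/15), {-6/53, 18}))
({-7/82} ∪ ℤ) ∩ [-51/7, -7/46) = {-7, -6, …, -1}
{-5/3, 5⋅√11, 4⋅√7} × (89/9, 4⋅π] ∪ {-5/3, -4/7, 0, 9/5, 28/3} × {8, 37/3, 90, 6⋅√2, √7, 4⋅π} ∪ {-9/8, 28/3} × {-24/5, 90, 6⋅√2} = ({-9/8, 28/3} × {-24/5, 90, 6⋅√2}) ∪ ({-5/3, 5⋅√11, 4⋅√7} × (89/9, 4⋅π]) ∪ ({-5/3, -4/7, 0, 9/5, 28/3} × {8, 37/3, 90, 6⋅√2, √7, 4⋅π})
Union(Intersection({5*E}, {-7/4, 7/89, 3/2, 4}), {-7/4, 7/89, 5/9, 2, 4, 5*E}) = {-7/4, 7/89, 5/9, 2, 4, 5*E}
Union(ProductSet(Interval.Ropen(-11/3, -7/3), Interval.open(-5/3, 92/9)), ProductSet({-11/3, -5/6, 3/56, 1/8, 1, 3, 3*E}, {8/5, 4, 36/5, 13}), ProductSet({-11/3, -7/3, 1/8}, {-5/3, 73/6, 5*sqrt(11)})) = Union(ProductSet({-11/3, -7/3, 1/8}, {-5/3, 73/6, 5*sqrt(11)}), ProductSet({-11/3, -5/6, 3/56, 1/8, 1, 3, 3*E}, {8/5, 4, 36/5, 13}), ProductSet(Interval.Ropen(-11/3, -7/3), Interval.open(-5/3, 92/9)))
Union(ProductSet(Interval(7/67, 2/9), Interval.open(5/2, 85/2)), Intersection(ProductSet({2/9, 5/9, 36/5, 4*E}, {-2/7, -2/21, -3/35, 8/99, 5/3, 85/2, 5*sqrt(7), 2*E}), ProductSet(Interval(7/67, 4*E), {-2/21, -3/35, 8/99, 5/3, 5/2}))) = Union(ProductSet({2/9, 5/9, 36/5, 4*E}, {-2/21, -3/35, 8/99, 5/3}), ProductSet(Interval(7/67, 2/9), Interval.open(5/2, 85/2)))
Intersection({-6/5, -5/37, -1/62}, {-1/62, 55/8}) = {-1/62}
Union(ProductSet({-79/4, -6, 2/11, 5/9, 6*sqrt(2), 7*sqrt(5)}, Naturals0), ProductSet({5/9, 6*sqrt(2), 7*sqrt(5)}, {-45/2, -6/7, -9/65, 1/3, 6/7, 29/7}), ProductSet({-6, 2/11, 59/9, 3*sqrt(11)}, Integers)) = Union(ProductSet({5/9, 6*sqrt(2), 7*sqrt(5)}, {-45/2, -6/7, -9/65, 1/3, 6/7, 29/7}), ProductSet({-6, 2/11, 59/9, 3*sqrt(11)}, Integers), ProductSet({-79/4, -6, 2/11, 5/9, 6*sqrt(2), 7*sqrt(5)}, Naturals0))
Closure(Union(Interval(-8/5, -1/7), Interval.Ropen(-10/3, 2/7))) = Interval(-10/3, 2/7)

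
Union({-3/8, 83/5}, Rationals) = Rationals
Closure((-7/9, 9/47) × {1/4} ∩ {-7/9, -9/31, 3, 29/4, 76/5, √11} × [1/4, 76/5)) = {-9/31} × {1/4}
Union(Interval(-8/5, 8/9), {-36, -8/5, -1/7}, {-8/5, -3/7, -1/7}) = Union({-36}, Interval(-8/5, 8/9))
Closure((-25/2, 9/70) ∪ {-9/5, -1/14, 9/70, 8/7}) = [-25/2, 9/70] ∪ {8/7}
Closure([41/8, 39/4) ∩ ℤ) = {6, 7, 8, 9}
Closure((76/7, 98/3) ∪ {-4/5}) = {-4/5} ∪ [76/7, 98/3]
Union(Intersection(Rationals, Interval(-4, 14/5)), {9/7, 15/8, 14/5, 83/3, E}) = Union({83/3, E}, Intersection(Interval(-4, 14/5), Rationals))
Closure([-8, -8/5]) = [-8, -8/5]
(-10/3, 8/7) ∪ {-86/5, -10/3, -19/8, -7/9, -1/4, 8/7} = {-86/5} ∪ [-10/3, 8/7]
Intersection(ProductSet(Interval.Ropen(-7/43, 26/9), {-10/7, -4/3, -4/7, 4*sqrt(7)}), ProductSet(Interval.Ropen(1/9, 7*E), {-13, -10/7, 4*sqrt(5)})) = ProductSet(Interval.Ropen(1/9, 26/9), {-10/7})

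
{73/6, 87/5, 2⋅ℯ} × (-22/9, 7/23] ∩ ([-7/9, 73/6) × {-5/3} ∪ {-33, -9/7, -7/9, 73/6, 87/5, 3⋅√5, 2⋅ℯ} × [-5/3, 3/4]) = {73/6, 87/5, 2⋅ℯ} × [-5/3, 7/23]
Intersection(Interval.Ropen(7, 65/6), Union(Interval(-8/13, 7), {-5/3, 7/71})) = {7}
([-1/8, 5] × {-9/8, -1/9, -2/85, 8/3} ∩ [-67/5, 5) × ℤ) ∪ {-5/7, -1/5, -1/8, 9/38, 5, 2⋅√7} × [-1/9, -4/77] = {-5/7, -1/5, -1/8, 9/38, 5, 2⋅√7} × [-1/9, -4/77]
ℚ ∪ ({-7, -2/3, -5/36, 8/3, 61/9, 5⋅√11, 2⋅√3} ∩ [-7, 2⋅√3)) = ℚ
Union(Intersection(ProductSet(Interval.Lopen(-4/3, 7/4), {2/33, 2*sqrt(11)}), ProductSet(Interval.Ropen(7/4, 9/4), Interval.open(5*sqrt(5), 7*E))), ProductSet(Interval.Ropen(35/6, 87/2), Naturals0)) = ProductSet(Interval.Ropen(35/6, 87/2), Naturals0)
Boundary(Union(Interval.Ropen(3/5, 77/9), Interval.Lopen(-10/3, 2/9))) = {-10/3, 2/9, 3/5, 77/9}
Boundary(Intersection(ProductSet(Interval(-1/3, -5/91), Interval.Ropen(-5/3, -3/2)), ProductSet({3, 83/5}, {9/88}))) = EmptySet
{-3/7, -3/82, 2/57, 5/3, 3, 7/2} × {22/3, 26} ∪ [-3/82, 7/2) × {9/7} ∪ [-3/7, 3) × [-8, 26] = ([-3/82, 7/2) × {9/7}) ∪ ({-3/7, -3/82, 2/57, 5/3, 3, 7/2} × {22/3, 26}) ∪ ([-3/7, 3) × [-8, 26])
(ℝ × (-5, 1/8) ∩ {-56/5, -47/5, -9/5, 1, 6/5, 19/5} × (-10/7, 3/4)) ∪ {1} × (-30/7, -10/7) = ({1} × (-30/7, -10/7)) ∪ ({-56/5, -47/5, -9/5, 1, 6/5, 19/5} × (-10/7, 1/8))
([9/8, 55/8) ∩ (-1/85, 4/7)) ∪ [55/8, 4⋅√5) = [55/8, 4⋅√5)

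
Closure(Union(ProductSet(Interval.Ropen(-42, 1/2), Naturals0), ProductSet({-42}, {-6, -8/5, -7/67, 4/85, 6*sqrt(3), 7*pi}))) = Union(ProductSet({-42}, {-6, -8/5, -7/67, 4/85, 6*sqrt(3), 7*pi}), ProductSet(Interval(-42, 1/2), Naturals0))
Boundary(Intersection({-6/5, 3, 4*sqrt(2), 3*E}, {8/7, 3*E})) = {3*E}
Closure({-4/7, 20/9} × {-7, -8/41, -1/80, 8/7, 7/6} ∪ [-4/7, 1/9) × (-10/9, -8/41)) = ({-4/7, 1/9} × [-10/9, -8/41]) ∪ ([-4/7, 1/9] × {-10/9, -8/41}) ∪ ({-4/7, 20/9} × {-7, -8/41, -1/80, 8/7, 7/6}) ∪ ([-4/7, 1/9) × (-10/9, -8/41))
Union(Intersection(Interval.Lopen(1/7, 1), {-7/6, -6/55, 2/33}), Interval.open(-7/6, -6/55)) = Interval.open(-7/6, -6/55)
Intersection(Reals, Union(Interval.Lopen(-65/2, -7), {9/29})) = Union({9/29}, Interval.Lopen(-65/2, -7))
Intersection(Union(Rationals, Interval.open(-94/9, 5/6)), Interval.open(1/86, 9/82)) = Union(Intersection(Interval.open(1/86, 9/82), Rationals), Interval.open(1/86, 9/82))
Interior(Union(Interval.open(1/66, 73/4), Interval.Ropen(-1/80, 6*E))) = Interval.open(-1/80, 73/4)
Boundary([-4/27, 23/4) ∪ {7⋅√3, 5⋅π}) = {-4/27, 23/4, 7⋅√3, 5⋅π}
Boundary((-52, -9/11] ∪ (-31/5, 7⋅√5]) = {-52, 7⋅√5}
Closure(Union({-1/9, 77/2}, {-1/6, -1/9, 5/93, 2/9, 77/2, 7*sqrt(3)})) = {-1/6, -1/9, 5/93, 2/9, 77/2, 7*sqrt(3)}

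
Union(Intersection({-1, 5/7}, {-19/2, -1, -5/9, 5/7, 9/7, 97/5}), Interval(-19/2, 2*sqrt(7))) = Interval(-19/2, 2*sqrt(7))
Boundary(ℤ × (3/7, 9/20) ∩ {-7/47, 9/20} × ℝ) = ∅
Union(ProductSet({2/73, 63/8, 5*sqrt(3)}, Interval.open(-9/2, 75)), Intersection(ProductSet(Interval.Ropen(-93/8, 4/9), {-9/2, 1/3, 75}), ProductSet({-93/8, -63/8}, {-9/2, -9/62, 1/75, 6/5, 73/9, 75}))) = Union(ProductSet({-93/8, -63/8}, {-9/2, 75}), ProductSet({2/73, 63/8, 5*sqrt(3)}, Interval.open(-9/2, 75)))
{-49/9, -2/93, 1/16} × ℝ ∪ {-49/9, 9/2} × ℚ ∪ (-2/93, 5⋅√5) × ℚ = ({-49/9, -2/93, 1/16} × ℝ) ∪ (({-49/9} ∪ (-2/93, 5⋅√5)) × ℚ)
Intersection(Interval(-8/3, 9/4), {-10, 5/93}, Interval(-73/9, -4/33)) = EmptySet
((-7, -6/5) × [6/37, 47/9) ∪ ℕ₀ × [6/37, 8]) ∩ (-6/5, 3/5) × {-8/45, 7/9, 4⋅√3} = {0} × {7/9, 4⋅√3}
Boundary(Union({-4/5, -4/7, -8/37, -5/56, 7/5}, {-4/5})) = {-4/5, -4/7, -8/37, -5/56, 7/5}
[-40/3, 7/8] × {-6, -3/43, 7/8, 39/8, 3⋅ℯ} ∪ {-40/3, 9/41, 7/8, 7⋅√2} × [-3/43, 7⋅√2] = ([-40/3, 7/8] × {-6, -3/43, 7/8, 39/8, 3⋅ℯ}) ∪ ({-40/3, 9/41, 7/8, 7⋅√2} × [-3/43, 7⋅√2])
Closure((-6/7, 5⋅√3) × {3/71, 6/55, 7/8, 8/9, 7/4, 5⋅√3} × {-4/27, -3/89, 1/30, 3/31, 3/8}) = [-6/7, 5⋅√3] × {3/71, 6/55, 7/8, 8/9, 7/4, 5⋅√3} × {-4/27, -3/89, 1/30, 3/31, 3/8}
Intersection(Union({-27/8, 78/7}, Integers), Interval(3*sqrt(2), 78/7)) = Union({78/7}, Range(5, 12, 1))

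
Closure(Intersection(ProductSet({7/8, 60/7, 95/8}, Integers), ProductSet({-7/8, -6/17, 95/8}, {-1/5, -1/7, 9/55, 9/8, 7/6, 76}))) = ProductSet({95/8}, {76})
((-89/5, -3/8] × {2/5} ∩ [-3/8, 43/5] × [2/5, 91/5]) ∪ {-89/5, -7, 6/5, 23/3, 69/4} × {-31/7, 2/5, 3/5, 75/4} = ({-3/8} × {2/5}) ∪ ({-89/5, -7, 6/5, 23/3, 69/4} × {-31/7, 2/5, 3/5, 75/4})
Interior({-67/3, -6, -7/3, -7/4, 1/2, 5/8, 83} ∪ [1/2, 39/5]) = (1/2, 39/5)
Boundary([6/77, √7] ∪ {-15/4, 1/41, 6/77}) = {-15/4, 1/41, 6/77, √7}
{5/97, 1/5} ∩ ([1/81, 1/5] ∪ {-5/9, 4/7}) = {5/97, 1/5}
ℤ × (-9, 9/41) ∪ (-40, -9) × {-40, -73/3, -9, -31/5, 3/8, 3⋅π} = (ℤ × (-9, 9/41)) ∪ ((-40, -9) × {-40, -73/3, -9, -31/5, 3/8, 3⋅π})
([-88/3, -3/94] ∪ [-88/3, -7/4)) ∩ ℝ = [-88/3, -3/94]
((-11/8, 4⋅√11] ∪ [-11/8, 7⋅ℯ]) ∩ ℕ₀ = {0, 1, …, 19}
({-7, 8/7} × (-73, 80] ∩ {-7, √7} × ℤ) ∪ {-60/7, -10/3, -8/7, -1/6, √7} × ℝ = ({-7} × {-72, -71, …, 80}) ∪ ({-60/7, -10/3, -8/7, -1/6, √7} × ℝ)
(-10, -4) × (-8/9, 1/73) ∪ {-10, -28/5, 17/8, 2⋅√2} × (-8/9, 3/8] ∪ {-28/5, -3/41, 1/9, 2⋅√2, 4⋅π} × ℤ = ((-10, -4) × (-8/9, 1/73)) ∪ ({-28/5, -3/41, 1/9, 2⋅√2, 4⋅π} × ℤ) ∪ ({-10, -28/5, 17/8, 2⋅√2} × (-8/9, 3/8])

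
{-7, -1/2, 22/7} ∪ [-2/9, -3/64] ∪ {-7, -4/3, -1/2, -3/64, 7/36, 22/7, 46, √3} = {-7, -4/3, -1/2, 7/36, 22/7, 46, √3} ∪ [-2/9, -3/64]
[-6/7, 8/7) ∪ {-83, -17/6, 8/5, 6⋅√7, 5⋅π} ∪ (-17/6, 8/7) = {-83, 8/5, 6⋅√7, 5⋅π} ∪ [-17/6, 8/7)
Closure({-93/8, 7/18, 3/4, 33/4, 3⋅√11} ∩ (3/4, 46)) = {33/4, 3⋅√11}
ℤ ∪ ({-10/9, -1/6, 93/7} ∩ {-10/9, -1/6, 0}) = ℤ ∪ {-10/9, -1/6}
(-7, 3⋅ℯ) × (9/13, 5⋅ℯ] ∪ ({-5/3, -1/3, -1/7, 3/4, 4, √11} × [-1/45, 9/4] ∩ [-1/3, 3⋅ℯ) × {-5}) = (-7, 3⋅ℯ) × (9/13, 5⋅ℯ]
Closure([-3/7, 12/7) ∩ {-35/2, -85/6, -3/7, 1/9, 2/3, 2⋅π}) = {-3/7, 1/9, 2/3}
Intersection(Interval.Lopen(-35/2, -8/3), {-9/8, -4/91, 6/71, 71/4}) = EmptySet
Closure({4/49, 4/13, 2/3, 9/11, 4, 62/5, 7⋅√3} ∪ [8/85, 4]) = {4/49, 62/5, 7⋅√3} ∪ [8/85, 4]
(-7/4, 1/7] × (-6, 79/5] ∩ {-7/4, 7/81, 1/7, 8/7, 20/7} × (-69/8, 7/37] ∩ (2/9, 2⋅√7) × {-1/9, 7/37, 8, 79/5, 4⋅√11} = ∅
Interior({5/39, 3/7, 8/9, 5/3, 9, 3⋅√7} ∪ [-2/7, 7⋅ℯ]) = (-2/7, 7⋅ℯ)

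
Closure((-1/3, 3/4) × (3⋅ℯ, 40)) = ({-1/3, 3/4} × [3⋅ℯ, 40]) ∪ ([-1/3, 3/4] × {40, 3⋅ℯ}) ∪ ((-1/3, 3/4) × (3⋅ℯ, 40))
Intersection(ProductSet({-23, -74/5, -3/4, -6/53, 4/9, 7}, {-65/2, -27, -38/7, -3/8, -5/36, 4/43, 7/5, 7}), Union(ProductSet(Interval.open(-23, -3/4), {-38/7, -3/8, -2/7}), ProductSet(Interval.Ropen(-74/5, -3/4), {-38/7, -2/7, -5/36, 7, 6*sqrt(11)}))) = ProductSet({-74/5}, {-38/7, -3/8, -5/36, 7})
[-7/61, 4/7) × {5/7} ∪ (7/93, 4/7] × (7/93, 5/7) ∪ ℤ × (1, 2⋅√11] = ([-7/61, 4/7) × {5/7}) ∪ (ℤ × (1, 2⋅√11]) ∪ ((7/93, 4/7] × (7/93, 5/7))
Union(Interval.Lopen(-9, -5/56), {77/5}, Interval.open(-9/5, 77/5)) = Interval.Lopen(-9, 77/5)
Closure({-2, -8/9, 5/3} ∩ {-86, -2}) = {-2}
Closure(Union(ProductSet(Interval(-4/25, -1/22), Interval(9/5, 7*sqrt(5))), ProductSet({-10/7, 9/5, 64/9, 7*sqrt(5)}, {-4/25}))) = Union(ProductSet({-10/7, 9/5, 64/9, 7*sqrt(5)}, {-4/25}), ProductSet(Interval(-4/25, -1/22), Interval(9/5, 7*sqrt(5))))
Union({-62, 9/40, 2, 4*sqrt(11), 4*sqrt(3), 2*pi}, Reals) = Reals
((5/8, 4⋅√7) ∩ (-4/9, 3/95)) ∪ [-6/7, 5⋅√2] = [-6/7, 5⋅√2]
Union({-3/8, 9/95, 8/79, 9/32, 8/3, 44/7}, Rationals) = Rationals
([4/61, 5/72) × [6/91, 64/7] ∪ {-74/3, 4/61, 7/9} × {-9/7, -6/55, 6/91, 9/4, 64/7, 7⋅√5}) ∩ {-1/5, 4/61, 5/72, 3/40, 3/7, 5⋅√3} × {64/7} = {4/61} × {64/7}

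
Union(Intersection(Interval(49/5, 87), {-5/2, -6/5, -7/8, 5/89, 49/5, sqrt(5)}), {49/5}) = {49/5}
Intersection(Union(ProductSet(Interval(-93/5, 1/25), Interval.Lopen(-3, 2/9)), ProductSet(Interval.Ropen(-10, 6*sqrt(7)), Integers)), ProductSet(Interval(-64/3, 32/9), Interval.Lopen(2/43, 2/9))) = ProductSet(Interval(-93/5, 1/25), Interval.Lopen(2/43, 2/9))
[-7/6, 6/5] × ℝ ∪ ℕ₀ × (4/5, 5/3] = ([-7/6, 6/5] × ℝ) ∪ (ℕ₀ × (4/5, 5/3])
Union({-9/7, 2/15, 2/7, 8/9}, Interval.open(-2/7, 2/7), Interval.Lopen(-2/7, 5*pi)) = Union({-9/7}, Interval.Lopen(-2/7, 5*pi))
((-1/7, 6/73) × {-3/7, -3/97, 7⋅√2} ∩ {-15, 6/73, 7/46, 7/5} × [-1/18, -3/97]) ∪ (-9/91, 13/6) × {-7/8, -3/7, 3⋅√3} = (-9/91, 13/6) × {-7/8, -3/7, 3⋅√3}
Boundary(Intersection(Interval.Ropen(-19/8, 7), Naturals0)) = Range(0, 7, 1)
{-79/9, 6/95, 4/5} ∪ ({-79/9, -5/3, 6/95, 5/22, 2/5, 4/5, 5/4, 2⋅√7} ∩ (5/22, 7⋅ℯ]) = {-79/9, 6/95, 2/5, 4/5, 5/4, 2⋅√7}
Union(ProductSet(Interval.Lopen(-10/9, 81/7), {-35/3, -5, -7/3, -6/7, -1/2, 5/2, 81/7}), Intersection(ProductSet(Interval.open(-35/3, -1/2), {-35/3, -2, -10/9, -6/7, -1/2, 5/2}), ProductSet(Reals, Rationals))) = Union(ProductSet(Interval.open(-35/3, -1/2), {-35/3, -2, -10/9, -6/7, -1/2, 5/2}), ProductSet(Interval.Lopen(-10/9, 81/7), {-35/3, -5, -7/3, -6/7, -1/2, 5/2, 81/7}))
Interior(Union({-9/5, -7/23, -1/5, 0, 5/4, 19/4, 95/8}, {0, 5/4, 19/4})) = EmptySet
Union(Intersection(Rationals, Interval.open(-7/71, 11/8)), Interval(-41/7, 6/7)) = Union(Intersection(Interval.open(-7/71, 11/8), Rationals), Interval(-41/7, 6/7))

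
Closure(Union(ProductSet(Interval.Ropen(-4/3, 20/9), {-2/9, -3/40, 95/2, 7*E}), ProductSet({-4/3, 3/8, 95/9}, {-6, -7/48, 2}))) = Union(ProductSet({-4/3, 3/8, 95/9}, {-6, -7/48, 2}), ProductSet(Interval(-4/3, 20/9), {-2/9, -3/40, 95/2, 7*E}))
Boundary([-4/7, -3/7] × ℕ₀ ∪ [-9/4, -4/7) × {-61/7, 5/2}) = ([-4/7, -3/7] × ℕ₀) ∪ ([-9/4, -4/7] × {-61/7, 5/2})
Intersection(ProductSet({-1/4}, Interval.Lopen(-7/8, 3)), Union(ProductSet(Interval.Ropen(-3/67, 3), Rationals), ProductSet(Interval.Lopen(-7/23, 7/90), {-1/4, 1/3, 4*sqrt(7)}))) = ProductSet({-1/4}, {-1/4, 1/3})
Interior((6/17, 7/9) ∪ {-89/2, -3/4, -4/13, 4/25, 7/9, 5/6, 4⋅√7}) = (6/17, 7/9)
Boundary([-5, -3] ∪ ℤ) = ℤ \ (-5, -3)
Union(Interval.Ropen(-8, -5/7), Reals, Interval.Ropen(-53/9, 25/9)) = Interval(-oo, oo)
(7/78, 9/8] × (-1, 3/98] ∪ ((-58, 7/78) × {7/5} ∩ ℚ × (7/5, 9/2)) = (7/78, 9/8] × (-1, 3/98]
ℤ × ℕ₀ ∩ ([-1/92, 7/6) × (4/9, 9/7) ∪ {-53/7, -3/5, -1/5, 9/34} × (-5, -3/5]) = {0, 1} × {1}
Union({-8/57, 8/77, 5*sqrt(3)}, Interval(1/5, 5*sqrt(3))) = Union({-8/57, 8/77}, Interval(1/5, 5*sqrt(3)))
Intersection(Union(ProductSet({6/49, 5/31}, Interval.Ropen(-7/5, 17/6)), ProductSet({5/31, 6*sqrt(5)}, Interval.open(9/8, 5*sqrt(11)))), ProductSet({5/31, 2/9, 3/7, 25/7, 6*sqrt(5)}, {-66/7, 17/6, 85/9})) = ProductSet({5/31, 6*sqrt(5)}, {17/6, 85/9})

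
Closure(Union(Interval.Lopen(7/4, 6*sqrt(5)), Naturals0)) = Union(Complement(Naturals0, Interval.open(7/4, 6*sqrt(5))), Interval(7/4, 6*sqrt(5)), Naturals0)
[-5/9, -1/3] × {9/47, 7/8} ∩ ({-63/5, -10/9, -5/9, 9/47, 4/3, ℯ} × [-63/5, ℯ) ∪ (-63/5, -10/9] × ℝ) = {-5/9} × {9/47, 7/8}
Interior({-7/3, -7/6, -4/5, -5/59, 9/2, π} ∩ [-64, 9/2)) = ∅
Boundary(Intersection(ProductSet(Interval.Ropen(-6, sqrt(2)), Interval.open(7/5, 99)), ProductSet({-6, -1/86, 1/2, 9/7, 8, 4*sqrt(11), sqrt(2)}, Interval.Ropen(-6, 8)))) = ProductSet({-6, -1/86, 1/2, 9/7}, Interval(7/5, 8))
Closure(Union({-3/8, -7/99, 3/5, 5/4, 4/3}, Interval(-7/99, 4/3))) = Union({-3/8}, Interval(-7/99, 4/3))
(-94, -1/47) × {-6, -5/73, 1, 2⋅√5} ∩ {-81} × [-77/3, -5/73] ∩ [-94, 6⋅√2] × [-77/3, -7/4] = {-81} × {-6}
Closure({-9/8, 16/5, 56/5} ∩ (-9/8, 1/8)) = ∅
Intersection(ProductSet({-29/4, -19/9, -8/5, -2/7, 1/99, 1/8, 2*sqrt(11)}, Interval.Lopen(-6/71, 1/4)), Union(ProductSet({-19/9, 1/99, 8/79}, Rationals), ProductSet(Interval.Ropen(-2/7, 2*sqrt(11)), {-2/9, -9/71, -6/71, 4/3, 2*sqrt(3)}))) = ProductSet({-19/9, 1/99}, Intersection(Interval.Lopen(-6/71, 1/4), Rationals))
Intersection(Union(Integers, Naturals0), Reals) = Integers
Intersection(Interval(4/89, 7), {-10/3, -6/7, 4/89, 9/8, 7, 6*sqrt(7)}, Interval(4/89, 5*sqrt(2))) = {4/89, 9/8, 7}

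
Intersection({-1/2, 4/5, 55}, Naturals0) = {55}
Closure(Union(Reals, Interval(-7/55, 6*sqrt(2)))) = Interval(-oo, oo)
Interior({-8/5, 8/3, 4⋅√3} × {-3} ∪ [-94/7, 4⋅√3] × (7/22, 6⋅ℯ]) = (-94/7, 4⋅√3) × (7/22, 6⋅ℯ)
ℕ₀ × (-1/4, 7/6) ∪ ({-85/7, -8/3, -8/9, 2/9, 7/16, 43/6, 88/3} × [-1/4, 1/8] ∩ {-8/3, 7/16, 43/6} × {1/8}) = ({-8/3, 7/16, 43/6} × {1/8}) ∪ (ℕ₀ × (-1/4, 7/6))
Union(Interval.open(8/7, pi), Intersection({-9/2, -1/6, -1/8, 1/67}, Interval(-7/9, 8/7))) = Union({-1/6, -1/8, 1/67}, Interval.open(8/7, pi))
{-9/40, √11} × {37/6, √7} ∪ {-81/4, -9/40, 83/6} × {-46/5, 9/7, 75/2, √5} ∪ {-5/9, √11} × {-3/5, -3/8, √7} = ({-9/40, √11} × {37/6, √7}) ∪ ({-5/9, √11} × {-3/5, -3/8, √7}) ∪ ({-81/4, -9/40, 83/6} × {-46/5, 9/7, 75/2, √5})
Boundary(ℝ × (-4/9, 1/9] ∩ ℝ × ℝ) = ℝ × {-4/9, 1/9}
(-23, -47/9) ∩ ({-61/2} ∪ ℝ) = (-23, -47/9)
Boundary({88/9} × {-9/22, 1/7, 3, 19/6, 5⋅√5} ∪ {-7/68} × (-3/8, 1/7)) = ({-7/68} × [-3/8, 1/7]) ∪ ({88/9} × {-9/22, 1/7, 3, 19/6, 5⋅√5})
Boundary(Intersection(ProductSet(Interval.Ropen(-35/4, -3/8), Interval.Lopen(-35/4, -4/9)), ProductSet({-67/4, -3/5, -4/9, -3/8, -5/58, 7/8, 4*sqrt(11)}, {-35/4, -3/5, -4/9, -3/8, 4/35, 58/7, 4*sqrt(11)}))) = ProductSet({-3/5, -4/9}, {-3/5, -4/9})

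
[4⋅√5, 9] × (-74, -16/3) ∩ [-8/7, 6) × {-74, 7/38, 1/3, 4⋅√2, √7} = ∅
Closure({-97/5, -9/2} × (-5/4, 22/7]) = {-97/5, -9/2} × [-5/4, 22/7]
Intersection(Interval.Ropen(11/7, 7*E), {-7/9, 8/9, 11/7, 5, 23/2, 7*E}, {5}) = {5}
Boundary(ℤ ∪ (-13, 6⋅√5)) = {6⋅√5} ∪ (ℤ \ (-13, 6⋅√5))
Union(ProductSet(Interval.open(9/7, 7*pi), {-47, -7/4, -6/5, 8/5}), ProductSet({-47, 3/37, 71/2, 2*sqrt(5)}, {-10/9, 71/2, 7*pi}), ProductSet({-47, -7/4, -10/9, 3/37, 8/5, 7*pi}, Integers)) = Union(ProductSet({-47, 3/37, 71/2, 2*sqrt(5)}, {-10/9, 71/2, 7*pi}), ProductSet({-47, -7/4, -10/9, 3/37, 8/5, 7*pi}, Integers), ProductSet(Interval.open(9/7, 7*pi), {-47, -7/4, -6/5, 8/5}))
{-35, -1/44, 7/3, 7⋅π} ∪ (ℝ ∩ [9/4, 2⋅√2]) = {-35, -1/44, 7⋅π} ∪ [9/4, 2⋅√2]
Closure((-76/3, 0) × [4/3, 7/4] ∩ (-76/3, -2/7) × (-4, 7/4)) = ({-76/3, -2/7} × [4/3, 7/4]) ∪ ([-76/3, -2/7] × {4/3, 7/4}) ∪ ((-76/3, -2/7) × [4/3, 7/4))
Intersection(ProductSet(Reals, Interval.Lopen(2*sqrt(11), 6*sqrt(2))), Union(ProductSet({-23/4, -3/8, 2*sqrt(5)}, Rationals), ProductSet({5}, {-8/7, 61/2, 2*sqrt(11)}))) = ProductSet({-23/4, -3/8, 2*sqrt(5)}, Intersection(Interval.Lopen(2*sqrt(11), 6*sqrt(2)), Rationals))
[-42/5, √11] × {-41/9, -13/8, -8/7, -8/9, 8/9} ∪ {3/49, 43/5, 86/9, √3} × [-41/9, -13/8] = ({3/49, 43/5, 86/9, √3} × [-41/9, -13/8]) ∪ ([-42/5, √11] × {-41/9, -13/8, -8/7, -8/9, 8/9})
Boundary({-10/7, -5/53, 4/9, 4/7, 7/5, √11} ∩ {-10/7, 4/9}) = {-10/7, 4/9}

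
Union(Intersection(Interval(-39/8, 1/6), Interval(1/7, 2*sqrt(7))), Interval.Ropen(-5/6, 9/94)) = Union(Interval.Ropen(-5/6, 9/94), Interval(1/7, 1/6))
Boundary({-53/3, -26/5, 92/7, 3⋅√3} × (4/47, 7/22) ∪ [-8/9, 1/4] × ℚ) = ([-8/9, 1/4] × ℝ) ∪ ({-53/3, -26/5, 92/7, 3⋅√3} × [4/47, 7/22])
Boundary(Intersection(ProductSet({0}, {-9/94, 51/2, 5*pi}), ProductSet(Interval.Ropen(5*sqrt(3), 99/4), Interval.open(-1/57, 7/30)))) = EmptySet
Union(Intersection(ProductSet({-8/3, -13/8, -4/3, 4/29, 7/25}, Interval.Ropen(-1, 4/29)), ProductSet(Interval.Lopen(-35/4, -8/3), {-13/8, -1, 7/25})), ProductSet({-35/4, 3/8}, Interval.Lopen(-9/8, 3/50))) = Union(ProductSet({-8/3}, {-1}), ProductSet({-35/4, 3/8}, Interval.Lopen(-9/8, 3/50)))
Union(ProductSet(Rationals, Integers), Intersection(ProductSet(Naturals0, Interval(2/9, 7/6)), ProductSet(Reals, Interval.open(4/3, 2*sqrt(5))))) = ProductSet(Rationals, Integers)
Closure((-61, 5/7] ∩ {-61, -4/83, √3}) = {-4/83}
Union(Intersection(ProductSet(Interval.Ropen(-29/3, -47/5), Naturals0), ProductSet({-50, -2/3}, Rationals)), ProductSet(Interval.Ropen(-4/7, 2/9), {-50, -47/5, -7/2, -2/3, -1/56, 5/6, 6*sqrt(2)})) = ProductSet(Interval.Ropen(-4/7, 2/9), {-50, -47/5, -7/2, -2/3, -1/56, 5/6, 6*sqrt(2)})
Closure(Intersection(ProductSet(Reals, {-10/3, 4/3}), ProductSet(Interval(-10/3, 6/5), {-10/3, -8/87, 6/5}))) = ProductSet(Interval(-10/3, 6/5), {-10/3})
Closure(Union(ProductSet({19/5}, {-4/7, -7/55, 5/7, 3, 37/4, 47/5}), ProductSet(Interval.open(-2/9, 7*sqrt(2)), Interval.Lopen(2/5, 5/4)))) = Union(ProductSet({19/5}, {-4/7, -7/55, 5/7, 3, 37/4, 47/5}), ProductSet({-2/9, 7*sqrt(2)}, Interval(2/5, 5/4)), ProductSet(Interval(-2/9, 7*sqrt(2)), {2/5, 5/4}), ProductSet(Interval.open(-2/9, 7*sqrt(2)), Interval.Lopen(2/5, 5/4)))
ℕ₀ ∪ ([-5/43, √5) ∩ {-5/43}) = {-5/43} ∪ ℕ₀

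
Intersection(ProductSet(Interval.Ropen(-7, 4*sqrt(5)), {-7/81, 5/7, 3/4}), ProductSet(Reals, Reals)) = ProductSet(Interval.Ropen(-7, 4*sqrt(5)), {-7/81, 5/7, 3/4})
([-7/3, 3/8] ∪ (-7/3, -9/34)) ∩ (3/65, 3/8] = (3/65, 3/8]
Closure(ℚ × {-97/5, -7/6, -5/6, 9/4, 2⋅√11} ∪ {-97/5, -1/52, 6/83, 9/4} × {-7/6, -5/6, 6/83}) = ({-97/5, -1/52, 6/83, 9/4} × {-7/6, -5/6, 6/83}) ∪ (ℝ × {-97/5, -7/6, -5/6, 9/4, 2⋅√11})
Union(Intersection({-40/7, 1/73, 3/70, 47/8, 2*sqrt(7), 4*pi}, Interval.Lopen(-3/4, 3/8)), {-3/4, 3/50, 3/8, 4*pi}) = {-3/4, 1/73, 3/70, 3/50, 3/8, 4*pi}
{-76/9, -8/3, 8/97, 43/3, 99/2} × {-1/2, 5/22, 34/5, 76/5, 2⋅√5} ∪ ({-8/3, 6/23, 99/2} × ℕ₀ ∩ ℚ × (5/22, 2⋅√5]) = ({-8/3, 6/23, 99/2} × {1, 2, 3, 4}) ∪ ({-76/9, -8/3, 8/97, 43/3, 99/2} × {-1/2, 5/22, 34/5, 76/5, 2⋅√5})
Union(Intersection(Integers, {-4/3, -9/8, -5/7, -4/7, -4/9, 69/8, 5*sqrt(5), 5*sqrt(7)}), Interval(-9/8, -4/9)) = Interval(-9/8, -4/9)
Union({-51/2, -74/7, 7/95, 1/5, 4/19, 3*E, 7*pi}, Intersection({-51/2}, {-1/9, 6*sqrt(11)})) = {-51/2, -74/7, 7/95, 1/5, 4/19, 3*E, 7*pi}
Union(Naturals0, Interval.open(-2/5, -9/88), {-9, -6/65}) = Union({-9, -6/65}, Interval.open(-2/5, -9/88), Naturals0)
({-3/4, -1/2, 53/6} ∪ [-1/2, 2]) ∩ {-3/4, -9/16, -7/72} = {-3/4, -7/72}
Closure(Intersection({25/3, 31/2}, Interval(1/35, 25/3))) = {25/3}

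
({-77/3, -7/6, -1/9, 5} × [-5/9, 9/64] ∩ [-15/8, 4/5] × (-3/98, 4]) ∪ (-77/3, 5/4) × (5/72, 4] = ({-7/6, -1/9} × (-3/98, 9/64]) ∪ ((-77/3, 5/4) × (5/72, 4])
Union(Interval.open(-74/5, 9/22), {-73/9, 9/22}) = Interval.Lopen(-74/5, 9/22)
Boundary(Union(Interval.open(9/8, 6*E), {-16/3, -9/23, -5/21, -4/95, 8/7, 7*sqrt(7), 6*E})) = {-16/3, -9/23, -5/21, -4/95, 9/8, 7*sqrt(7), 6*E}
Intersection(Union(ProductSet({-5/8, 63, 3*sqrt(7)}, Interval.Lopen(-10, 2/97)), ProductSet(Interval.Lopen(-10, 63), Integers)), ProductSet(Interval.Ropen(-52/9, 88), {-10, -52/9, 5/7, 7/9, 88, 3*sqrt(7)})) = Union(ProductSet({-5/8, 63, 3*sqrt(7)}, {-52/9}), ProductSet(Interval(-52/9, 63), {-10, 88}))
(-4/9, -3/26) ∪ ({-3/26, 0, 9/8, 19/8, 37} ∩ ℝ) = (-4/9, -3/26] ∪ {0, 9/8, 19/8, 37}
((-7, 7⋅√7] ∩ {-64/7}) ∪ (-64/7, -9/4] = (-64/7, -9/4]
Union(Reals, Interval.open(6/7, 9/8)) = Interval(-oo, oo)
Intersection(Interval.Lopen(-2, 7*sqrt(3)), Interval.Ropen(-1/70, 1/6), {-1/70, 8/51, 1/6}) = {-1/70, 8/51}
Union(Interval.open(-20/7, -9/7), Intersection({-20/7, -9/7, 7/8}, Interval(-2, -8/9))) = Interval.Lopen(-20/7, -9/7)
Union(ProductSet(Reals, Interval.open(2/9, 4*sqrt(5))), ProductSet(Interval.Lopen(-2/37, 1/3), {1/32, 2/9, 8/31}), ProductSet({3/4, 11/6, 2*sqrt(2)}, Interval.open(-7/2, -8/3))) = Union(ProductSet({3/4, 11/6, 2*sqrt(2)}, Interval.open(-7/2, -8/3)), ProductSet(Interval.Lopen(-2/37, 1/3), {1/32, 2/9, 8/31}), ProductSet(Reals, Interval.open(2/9, 4*sqrt(5))))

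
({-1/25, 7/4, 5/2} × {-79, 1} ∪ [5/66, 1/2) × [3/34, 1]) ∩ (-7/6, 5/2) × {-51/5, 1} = ({-1/25, 7/4} ∪ [5/66, 1/2)) × {1}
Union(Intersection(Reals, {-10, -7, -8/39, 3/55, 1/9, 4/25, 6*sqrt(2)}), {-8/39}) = {-10, -7, -8/39, 3/55, 1/9, 4/25, 6*sqrt(2)}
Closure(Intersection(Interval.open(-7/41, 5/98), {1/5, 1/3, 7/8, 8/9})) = EmptySet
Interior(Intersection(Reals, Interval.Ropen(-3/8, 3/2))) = Interval.open(-3/8, 3/2)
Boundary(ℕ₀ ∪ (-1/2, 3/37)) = {-1/2, 3/37} ∪ (ℕ₀ \ (-1/2, 3/37))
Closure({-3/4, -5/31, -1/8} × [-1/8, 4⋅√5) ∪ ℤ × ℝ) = (ℤ × ℝ) ∪ ({-3/4, -5/31, -1/8} × [-1/8, 4⋅√5])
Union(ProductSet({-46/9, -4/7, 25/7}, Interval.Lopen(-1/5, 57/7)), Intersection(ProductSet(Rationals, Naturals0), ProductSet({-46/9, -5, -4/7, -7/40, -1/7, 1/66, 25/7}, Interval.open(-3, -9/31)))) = ProductSet({-46/9, -4/7, 25/7}, Interval.Lopen(-1/5, 57/7))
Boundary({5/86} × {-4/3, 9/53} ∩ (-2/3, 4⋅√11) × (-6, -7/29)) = {5/86} × {-4/3}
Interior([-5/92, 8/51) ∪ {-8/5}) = (-5/92, 8/51)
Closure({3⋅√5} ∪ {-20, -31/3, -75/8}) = {-20, -31/3, -75/8, 3⋅√5}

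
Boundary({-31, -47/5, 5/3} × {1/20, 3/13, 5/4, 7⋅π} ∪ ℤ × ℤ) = (ℤ × ℤ) ∪ ({-31, -47/5, 5/3} × {1/20, 3/13, 5/4, 7⋅π})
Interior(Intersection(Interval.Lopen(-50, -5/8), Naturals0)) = EmptySet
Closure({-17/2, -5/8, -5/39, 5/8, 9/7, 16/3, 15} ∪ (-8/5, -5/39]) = {-17/2, 5/8, 9/7, 16/3, 15} ∪ [-8/5, -5/39]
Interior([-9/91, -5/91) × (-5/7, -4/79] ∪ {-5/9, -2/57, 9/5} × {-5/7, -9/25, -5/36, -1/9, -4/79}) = (-9/91, -5/91) × (-5/7, -4/79)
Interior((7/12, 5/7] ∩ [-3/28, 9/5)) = (7/12, 5/7)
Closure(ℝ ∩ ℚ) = ℝ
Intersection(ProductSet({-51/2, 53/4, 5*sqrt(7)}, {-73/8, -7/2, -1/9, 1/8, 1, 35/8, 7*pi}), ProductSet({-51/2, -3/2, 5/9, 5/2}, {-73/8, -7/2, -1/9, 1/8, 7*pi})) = ProductSet({-51/2}, {-73/8, -7/2, -1/9, 1/8, 7*pi})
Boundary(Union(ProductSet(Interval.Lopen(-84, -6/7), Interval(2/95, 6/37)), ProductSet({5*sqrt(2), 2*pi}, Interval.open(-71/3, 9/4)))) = Union(ProductSet({-84, -6/7}, Interval(2/95, 6/37)), ProductSet({5*sqrt(2), 2*pi}, Interval(-71/3, 9/4)), ProductSet(Interval(-84, -6/7), {2/95, 6/37}))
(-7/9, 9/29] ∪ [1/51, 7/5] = (-7/9, 7/5]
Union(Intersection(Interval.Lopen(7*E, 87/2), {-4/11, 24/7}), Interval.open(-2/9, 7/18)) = Interval.open(-2/9, 7/18)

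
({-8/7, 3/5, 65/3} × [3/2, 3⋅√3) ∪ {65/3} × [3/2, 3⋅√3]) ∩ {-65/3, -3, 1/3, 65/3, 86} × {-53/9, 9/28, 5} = {65/3} × {5}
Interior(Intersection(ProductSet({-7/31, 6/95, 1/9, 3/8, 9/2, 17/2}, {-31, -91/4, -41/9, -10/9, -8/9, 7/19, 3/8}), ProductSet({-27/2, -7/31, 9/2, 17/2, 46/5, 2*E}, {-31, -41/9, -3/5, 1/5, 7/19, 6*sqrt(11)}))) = EmptySet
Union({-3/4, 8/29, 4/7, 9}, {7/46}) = {-3/4, 7/46, 8/29, 4/7, 9}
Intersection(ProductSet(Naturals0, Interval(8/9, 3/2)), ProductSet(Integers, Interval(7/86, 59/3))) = ProductSet(Naturals0, Interval(8/9, 3/2))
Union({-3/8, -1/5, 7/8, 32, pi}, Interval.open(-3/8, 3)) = Union({32, pi}, Interval.Ropen(-3/8, 3))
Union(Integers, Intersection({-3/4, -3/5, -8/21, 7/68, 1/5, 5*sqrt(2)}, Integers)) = Integers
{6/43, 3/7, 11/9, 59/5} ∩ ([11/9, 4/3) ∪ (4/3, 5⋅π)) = {11/9, 59/5}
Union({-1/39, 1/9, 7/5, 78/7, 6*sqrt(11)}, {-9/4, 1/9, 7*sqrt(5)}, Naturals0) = Union({-9/4, -1/39, 1/9, 7/5, 78/7, 6*sqrt(11), 7*sqrt(5)}, Naturals0)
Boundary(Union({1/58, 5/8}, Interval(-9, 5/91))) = {-9, 5/91, 5/8}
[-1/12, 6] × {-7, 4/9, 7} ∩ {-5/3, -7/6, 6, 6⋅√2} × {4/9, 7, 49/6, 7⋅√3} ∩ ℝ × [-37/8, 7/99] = ∅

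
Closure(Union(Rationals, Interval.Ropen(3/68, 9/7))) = Union(Interval(-oo, oo), Rationals)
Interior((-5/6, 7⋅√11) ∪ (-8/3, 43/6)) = (-8/3, 7⋅√11)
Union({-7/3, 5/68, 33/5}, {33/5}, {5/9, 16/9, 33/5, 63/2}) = {-7/3, 5/68, 5/9, 16/9, 33/5, 63/2}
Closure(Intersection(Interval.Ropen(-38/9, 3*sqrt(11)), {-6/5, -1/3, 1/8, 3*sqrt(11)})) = {-6/5, -1/3, 1/8}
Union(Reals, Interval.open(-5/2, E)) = Interval(-oo, oo)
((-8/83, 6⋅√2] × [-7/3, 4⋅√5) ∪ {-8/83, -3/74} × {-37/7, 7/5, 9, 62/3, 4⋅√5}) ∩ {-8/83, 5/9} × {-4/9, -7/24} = {5/9} × {-4/9, -7/24}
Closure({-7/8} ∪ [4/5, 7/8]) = {-7/8} ∪ [4/5, 7/8]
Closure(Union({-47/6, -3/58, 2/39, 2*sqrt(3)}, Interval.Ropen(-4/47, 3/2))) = Union({-47/6, 2*sqrt(3)}, Interval(-4/47, 3/2))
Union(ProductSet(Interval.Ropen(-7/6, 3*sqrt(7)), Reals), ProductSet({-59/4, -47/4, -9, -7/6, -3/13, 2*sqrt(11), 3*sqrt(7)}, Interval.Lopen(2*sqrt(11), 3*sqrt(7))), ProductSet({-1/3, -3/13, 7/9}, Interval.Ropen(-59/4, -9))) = Union(ProductSet({-59/4, -47/4, -9, -7/6, -3/13, 2*sqrt(11), 3*sqrt(7)}, Interval.Lopen(2*sqrt(11), 3*sqrt(7))), ProductSet(Interval.Ropen(-7/6, 3*sqrt(7)), Reals))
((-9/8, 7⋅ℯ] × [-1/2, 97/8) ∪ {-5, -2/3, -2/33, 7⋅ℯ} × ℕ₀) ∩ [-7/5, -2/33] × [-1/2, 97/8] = (-9/8, -2/33] × [-1/2, 97/8)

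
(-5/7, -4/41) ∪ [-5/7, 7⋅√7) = [-5/7, 7⋅√7)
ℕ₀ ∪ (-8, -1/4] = (-8, -1/4] ∪ ℕ₀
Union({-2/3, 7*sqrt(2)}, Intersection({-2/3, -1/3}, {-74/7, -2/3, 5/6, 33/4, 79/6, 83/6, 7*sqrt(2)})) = {-2/3, 7*sqrt(2)}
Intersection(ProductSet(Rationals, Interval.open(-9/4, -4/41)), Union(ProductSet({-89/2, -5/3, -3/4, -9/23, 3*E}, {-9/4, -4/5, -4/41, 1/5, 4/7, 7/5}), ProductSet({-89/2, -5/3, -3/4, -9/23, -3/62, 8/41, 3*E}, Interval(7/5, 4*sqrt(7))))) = ProductSet({-89/2, -5/3, -3/4, -9/23}, {-4/5})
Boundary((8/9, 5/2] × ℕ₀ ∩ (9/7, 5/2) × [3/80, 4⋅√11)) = [9/7, 5/2] × {1, 2, …, 13}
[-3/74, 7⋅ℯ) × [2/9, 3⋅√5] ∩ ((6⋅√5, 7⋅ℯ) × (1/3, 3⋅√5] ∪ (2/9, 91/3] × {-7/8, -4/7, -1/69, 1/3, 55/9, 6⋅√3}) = ((2/9, 7⋅ℯ) × {1/3, 55/9}) ∪ ((6⋅√5, 7⋅ℯ) × (1/3, 3⋅√5])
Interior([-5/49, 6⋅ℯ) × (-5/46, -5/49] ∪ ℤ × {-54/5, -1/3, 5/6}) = ((-5/49, 6⋅ℯ) ∪ ((-5/49, 6⋅ℯ) \ ℤ)) × (-5/46, -5/49)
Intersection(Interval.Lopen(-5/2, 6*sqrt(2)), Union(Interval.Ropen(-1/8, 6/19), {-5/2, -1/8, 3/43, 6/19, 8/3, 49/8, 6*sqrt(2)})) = Union({8/3, 49/8, 6*sqrt(2)}, Interval(-1/8, 6/19))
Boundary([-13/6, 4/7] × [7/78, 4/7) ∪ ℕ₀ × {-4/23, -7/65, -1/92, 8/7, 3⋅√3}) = ({-13/6, 4/7} × [7/78, 4/7]) ∪ ([-13/6, 4/7] × {7/78, 4/7}) ∪ ((ℕ₀ ∪ (ℕ₀ \ (-13/6, 4/7))) × {-4/23, -7/65, -1/92, 8/7, 3⋅√3})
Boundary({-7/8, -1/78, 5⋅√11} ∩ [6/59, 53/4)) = ∅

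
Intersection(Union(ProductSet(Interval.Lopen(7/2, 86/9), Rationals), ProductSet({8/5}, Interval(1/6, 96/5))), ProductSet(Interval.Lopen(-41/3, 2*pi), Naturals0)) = Union(ProductSet({8/5}, Range(1, 20, 1)), ProductSet(Interval.Lopen(7/2, 2*pi), Naturals0))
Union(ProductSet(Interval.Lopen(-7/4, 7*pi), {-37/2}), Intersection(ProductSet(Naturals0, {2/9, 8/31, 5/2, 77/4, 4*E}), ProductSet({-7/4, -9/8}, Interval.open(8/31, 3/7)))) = ProductSet(Interval.Lopen(-7/4, 7*pi), {-37/2})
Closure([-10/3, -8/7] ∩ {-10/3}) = {-10/3}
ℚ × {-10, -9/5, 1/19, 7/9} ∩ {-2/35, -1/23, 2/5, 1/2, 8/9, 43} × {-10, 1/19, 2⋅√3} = {-2/35, -1/23, 2/5, 1/2, 8/9, 43} × {-10, 1/19}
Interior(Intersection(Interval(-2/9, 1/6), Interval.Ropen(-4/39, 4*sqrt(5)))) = Interval.open(-4/39, 1/6)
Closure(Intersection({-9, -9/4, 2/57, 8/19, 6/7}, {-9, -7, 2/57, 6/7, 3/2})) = {-9, 2/57, 6/7}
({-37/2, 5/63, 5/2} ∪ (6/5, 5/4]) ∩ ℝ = {-37/2, 5/63, 5/2} ∪ (6/5, 5/4]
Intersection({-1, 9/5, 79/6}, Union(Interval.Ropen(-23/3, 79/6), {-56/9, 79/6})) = {-1, 9/5, 79/6}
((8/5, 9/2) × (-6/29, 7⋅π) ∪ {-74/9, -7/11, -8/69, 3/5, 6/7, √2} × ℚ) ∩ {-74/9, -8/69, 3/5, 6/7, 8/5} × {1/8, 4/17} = {-74/9, -8/69, 3/5, 6/7} × {1/8, 4/17}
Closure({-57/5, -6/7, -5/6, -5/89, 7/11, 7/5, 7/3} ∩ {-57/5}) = {-57/5}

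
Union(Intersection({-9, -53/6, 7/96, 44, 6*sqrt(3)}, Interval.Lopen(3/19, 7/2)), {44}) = {44}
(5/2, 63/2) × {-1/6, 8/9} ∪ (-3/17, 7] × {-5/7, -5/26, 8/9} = ((5/2, 63/2) × {-1/6, 8/9}) ∪ ((-3/17, 7] × {-5/7, -5/26, 8/9})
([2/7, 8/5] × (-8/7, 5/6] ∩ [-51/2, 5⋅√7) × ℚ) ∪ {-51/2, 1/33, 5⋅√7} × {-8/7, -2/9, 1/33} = ({-51/2, 1/33, 5⋅√7} × {-8/7, -2/9, 1/33}) ∪ ([2/7, 8/5] × (ℚ ∩ (-8/7, 5/6]))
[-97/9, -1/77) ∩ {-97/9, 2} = {-97/9}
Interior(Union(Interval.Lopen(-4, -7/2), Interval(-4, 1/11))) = Interval.open(-4, 1/11)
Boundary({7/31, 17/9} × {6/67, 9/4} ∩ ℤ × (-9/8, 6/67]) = ∅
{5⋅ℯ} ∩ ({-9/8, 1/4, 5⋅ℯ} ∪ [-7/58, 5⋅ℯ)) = {5⋅ℯ}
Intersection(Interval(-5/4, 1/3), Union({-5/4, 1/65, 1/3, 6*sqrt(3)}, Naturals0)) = Union({-5/4, 1/65, 1/3}, Range(0, 1, 1))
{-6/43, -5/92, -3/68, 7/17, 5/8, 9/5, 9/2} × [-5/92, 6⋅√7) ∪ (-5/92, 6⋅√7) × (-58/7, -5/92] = ((-5/92, 6⋅√7) × (-58/7, -5/92]) ∪ ({-6/43, -5/92, -3/68, 7/17, 5/8, 9/5, 9/2} × [-5/92, 6⋅√7))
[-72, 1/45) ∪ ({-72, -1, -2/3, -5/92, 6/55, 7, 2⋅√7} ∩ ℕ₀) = [-72, 1/45) ∪ {7}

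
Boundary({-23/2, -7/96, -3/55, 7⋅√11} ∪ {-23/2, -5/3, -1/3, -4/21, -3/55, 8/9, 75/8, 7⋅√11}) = {-23/2, -5/3, -1/3, -4/21, -7/96, -3/55, 8/9, 75/8, 7⋅√11}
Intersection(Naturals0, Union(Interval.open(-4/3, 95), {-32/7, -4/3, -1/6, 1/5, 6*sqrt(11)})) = Range(0, 95, 1)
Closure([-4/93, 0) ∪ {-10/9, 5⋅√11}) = {-10/9, 5⋅√11} ∪ [-4/93, 0]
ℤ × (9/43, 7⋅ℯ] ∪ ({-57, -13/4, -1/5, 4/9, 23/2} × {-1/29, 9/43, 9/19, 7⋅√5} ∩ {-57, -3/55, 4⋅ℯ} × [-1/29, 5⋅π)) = (ℤ × (9/43, 7⋅ℯ]) ∪ ({-57} × {-1/29, 9/43, 9/19, 7⋅√5})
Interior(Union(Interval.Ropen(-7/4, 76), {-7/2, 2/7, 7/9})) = Interval.open(-7/4, 76)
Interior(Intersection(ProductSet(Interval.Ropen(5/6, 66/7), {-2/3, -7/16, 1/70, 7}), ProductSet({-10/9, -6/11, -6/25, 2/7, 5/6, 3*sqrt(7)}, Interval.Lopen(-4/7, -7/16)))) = EmptySet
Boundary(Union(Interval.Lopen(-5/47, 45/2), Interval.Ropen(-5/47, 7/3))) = {-5/47, 45/2}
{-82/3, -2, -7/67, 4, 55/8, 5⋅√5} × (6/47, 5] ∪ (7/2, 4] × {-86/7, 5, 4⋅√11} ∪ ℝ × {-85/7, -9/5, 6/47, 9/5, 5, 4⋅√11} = (ℝ × {-85/7, -9/5, 6/47, 9/5, 5, 4⋅√11}) ∪ ((7/2, 4] × {-86/7, 5, 4⋅√11}) ∪ ({-82/3, -2, -7/67, 4, 55/8, 5⋅√5} × (6/47, 5])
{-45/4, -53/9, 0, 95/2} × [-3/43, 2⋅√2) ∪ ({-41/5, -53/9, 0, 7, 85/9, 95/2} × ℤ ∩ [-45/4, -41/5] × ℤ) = ({-41/5} × ℤ) ∪ ({-45/4, -53/9, 0, 95/2} × [-3/43, 2⋅√2))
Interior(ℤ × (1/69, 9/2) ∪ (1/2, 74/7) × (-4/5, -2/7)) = (1/2, 74/7) × (-4/5, -2/7)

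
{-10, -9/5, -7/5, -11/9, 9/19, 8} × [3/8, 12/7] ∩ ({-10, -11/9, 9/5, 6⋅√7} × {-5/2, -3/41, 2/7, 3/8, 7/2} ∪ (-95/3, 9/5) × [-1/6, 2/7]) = {-10, -11/9} × {3/8}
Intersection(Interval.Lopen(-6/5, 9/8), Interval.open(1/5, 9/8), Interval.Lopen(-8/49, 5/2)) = Interval.open(1/5, 9/8)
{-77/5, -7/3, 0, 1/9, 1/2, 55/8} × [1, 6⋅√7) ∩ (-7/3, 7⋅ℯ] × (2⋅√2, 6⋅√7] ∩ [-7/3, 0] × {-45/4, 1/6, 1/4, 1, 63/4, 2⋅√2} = {0} × {63/4}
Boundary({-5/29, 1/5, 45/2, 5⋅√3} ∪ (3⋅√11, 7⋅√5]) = {-5/29, 1/5, 45/2, 3⋅√11, 5⋅√3, 7⋅√5}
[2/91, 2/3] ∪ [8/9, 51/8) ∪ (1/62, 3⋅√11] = (1/62, 3⋅√11]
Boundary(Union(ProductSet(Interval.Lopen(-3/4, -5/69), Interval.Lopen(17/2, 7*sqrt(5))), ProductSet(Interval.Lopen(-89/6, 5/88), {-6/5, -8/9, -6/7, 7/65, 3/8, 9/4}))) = Union(ProductSet({-3/4, -5/69}, Interval(17/2, 7*sqrt(5))), ProductSet(Interval(-89/6, 5/88), {-6/5, -8/9, -6/7, 7/65, 3/8, 9/4}), ProductSet(Interval(-3/4, -5/69), {17/2, 7*sqrt(5)}))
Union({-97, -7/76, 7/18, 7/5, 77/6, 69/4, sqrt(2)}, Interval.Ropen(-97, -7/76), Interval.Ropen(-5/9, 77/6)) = Union({69/4}, Interval(-97, 77/6))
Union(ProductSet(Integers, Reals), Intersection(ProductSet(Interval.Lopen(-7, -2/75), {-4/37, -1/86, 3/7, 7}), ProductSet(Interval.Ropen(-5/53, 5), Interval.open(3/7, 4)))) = ProductSet(Integers, Reals)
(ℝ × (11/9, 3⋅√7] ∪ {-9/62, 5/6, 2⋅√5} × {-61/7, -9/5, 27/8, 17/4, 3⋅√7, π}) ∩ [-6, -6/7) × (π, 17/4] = [-6, -6/7) × (π, 17/4]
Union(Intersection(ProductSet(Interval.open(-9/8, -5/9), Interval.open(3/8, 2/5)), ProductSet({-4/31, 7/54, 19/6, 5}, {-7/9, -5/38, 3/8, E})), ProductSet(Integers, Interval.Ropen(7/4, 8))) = ProductSet(Integers, Interval.Ropen(7/4, 8))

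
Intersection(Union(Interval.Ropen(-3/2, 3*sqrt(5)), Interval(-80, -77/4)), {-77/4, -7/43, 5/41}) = {-77/4, -7/43, 5/41}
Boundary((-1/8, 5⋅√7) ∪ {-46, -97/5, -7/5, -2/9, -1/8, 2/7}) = {-46, -97/5, -7/5, -2/9, -1/8, 5⋅√7}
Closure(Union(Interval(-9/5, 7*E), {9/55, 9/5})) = Interval(-9/5, 7*E)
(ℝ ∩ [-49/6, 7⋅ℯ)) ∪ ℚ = ℚ ∪ [-49/6, 7⋅ℯ)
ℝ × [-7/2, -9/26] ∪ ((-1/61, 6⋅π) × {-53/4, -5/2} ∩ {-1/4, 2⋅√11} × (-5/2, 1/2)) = ℝ × [-7/2, -9/26]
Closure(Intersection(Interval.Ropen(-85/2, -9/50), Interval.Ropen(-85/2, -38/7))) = Interval(-85/2, -38/7)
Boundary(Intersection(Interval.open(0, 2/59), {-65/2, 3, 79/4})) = EmptySet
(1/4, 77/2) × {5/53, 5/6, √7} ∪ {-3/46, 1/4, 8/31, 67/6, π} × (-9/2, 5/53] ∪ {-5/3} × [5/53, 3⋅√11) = ({-5/3} × [5/53, 3⋅√11)) ∪ ({-3/46, 1/4, 8/31, 67/6, π} × (-9/2, 5/53]) ∪ ((1/4, 77/2) × {5/53, 5/6, √7})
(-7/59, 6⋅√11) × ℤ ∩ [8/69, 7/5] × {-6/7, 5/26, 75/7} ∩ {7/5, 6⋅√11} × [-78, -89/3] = ∅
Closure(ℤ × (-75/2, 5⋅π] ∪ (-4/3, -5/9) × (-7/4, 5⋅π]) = (ℤ × [-75/2, 5⋅π]) ∪ ({-4/3, -5/9} × [-7/4, 5⋅π]) ∪ ([-4/3, -5/9] × {-7/4, 5⋅π}) ∪ ((-4/3, -5/9) × (-7/4, 5⋅π])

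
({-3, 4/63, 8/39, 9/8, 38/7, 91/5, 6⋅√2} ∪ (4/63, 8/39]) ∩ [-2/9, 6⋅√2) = [4/63, 8/39] ∪ {9/8, 38/7}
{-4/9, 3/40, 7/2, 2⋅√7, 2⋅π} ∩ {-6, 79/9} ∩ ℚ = ∅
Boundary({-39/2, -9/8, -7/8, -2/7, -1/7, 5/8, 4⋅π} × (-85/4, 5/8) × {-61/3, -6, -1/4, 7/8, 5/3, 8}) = {-39/2, -9/8, -7/8, -2/7, -1/7, 5/8, 4⋅π} × [-85/4, 5/8] × {-61/3, -6, -1/4, 7/8, 5/3, 8}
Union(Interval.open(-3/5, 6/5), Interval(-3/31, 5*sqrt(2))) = Interval.Lopen(-3/5, 5*sqrt(2))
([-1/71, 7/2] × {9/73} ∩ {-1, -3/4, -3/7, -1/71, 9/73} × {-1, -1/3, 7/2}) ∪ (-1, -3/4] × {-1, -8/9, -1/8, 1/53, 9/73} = (-1, -3/4] × {-1, -8/9, -1/8, 1/53, 9/73}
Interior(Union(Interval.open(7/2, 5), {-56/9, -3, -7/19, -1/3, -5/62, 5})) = Interval.open(7/2, 5)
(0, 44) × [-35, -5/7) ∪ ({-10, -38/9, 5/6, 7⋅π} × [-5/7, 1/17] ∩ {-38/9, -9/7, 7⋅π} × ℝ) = ({-38/9, 7⋅π} × [-5/7, 1/17]) ∪ ((0, 44) × [-35, -5/7))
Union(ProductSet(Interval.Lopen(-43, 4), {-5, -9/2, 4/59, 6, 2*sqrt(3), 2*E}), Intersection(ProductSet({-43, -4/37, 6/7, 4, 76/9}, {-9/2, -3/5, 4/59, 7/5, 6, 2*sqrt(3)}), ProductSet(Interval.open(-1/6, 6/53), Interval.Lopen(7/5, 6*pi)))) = ProductSet(Interval.Lopen(-43, 4), {-5, -9/2, 4/59, 6, 2*sqrt(3), 2*E})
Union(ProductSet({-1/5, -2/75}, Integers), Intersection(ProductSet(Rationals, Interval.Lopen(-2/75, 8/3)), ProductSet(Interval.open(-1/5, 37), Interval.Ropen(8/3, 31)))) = Union(ProductSet({-1/5, -2/75}, Integers), ProductSet(Intersection(Interval.open(-1/5, 37), Rationals), {8/3}))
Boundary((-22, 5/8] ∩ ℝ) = {-22, 5/8}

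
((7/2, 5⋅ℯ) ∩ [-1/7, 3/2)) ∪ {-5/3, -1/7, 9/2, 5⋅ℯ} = {-5/3, -1/7, 9/2, 5⋅ℯ}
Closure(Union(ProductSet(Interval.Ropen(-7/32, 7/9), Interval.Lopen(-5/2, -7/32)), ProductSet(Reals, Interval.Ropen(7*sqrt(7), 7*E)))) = Union(ProductSet({-7/32, 7/9}, Interval(-5/2, -7/32)), ProductSet(Interval(-7/32, 7/9), {-5/2, -7/32}), ProductSet(Interval.Ropen(-7/32, 7/9), Interval.Lopen(-5/2, -7/32)), ProductSet(Reals, Interval(7*sqrt(7), 7*E)))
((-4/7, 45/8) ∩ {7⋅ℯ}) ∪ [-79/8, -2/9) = [-79/8, -2/9)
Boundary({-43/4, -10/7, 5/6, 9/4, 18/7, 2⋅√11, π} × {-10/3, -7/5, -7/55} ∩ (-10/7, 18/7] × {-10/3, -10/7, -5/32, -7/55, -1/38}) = {5/6, 9/4, 18/7} × {-10/3, -7/55}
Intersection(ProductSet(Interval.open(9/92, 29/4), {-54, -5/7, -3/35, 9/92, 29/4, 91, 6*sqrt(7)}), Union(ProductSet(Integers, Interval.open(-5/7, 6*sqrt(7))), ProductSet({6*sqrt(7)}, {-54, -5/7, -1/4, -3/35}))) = ProductSet(Range(1, 8, 1), {-3/35, 9/92, 29/4})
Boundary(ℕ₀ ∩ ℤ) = ℕ₀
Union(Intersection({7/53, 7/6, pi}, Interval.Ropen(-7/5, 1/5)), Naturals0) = Union({7/53}, Naturals0)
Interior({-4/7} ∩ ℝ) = ∅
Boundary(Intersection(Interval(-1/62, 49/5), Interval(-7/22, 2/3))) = {-1/62, 2/3}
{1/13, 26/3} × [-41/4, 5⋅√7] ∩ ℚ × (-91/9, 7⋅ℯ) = {1/13, 26/3} × (-91/9, 5⋅√7]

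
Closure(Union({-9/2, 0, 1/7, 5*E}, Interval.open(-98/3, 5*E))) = Interval(-98/3, 5*E)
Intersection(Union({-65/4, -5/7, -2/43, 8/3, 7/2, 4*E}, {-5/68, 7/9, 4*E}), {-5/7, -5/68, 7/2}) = {-5/7, -5/68, 7/2}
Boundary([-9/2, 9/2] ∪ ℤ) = {-9/2, 9/2} ∪ (ℤ \ (-9/2, 9/2))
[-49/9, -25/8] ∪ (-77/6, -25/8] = (-77/6, -25/8]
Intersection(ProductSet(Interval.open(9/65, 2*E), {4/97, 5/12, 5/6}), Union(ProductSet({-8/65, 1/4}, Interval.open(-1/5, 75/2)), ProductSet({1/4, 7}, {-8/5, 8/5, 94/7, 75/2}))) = ProductSet({1/4}, {4/97, 5/12, 5/6})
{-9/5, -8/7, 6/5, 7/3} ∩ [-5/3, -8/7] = {-8/7}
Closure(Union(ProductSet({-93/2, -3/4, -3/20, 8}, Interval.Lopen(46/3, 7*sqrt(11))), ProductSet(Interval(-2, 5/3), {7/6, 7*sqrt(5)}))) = Union(ProductSet({-93/2, -3/4, -3/20, 8}, Interval(46/3, 7*sqrt(11))), ProductSet(Interval(-2, 5/3), {7/6, 7*sqrt(5)}))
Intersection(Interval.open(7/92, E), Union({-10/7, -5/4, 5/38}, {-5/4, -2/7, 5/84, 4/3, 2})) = {5/38, 4/3, 2}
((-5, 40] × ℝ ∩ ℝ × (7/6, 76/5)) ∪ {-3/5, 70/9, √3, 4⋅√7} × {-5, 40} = ((-5, 40] × (7/6, 76/5)) ∪ ({-3/5, 70/9, √3, 4⋅√7} × {-5, 40})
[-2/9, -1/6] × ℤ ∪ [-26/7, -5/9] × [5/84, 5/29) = ([-2/9, -1/6] × ℤ) ∪ ([-26/7, -5/9] × [5/84, 5/29))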